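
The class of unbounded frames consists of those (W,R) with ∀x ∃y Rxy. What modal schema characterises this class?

□ψ → ◇ψ

A defining formula is □ψ → ◇ψ (the D axiom).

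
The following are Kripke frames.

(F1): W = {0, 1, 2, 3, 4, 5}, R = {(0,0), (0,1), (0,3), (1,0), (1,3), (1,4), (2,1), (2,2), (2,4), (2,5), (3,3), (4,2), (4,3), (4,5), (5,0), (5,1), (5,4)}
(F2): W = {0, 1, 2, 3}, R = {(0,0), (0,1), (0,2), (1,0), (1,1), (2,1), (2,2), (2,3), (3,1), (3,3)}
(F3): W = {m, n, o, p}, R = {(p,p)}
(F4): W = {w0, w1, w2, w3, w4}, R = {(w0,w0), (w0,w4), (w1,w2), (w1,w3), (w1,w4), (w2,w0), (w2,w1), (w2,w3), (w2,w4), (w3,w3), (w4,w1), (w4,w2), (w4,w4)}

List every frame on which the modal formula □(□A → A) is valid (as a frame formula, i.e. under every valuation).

(F2), (F3)

Frame correspondent (Sahlqvist): ∀x ∀y (Rxy → Ryy) — i.e. shift-reflexivity.
(F1): fails — R45 but not R55.
(F2): satisfies the condition.
(F3): satisfies the condition.
(F4): fails — Rw1w2 but not Rw2w2.
Valid on: (F2), (F3).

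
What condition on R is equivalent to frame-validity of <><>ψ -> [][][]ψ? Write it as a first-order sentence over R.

forall x forall y forall z ((x R^2 y & x R^3 z) -> exists w (y = w & z = w))

This is a Sahlqvist (Geach-type) schema ◇^2□^0ψ → □^3◇^0ψ.
First-order correspondent: forall x forall y forall z ((x R^2 y & x R^3 z) -> exists w (y = w & z = w)).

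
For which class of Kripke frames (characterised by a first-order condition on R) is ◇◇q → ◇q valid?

transitivity: ∀x ∀y ∀z (Rxy ∧ Ryz → Rxz)

Equivalently (dual form): □q → □□q.
Suppose □q→□□q is valid. Take Rxy, Ryz and set V(q)={w : Rxw}. Then □q at x, so □□q at x, so □q at y, so q at z, i.e. Rxz.
Conversely, on a frame with transitivity the schema holds at every world under every valuation.
So the correspondent is transitivity.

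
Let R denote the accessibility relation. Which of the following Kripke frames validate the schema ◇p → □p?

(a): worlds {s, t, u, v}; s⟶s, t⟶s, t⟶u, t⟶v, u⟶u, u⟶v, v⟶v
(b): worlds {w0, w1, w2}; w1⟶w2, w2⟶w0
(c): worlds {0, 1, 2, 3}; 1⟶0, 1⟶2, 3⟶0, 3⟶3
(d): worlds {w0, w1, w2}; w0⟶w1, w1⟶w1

The schema corresponds to partial functionality: ∀x ∀y ∀z (Rxy ∧ Rxz → y = z).
(a): fails — t sees both s and u.
(b): satisfies the condition.
(c): fails — 1 sees both 0 and 2.
(d): satisfies the condition.

(b), (d)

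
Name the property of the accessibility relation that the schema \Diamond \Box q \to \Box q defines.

the Euclidean property: \forall x \forall y \forall z (Rxy \wedge Rxz \to Ryz)

Equivalently (dual form): ◇q → □◇q.
Suppose ◇q→□◇q is valid. Take Rxy, Rxz and set V(q)={y}. Then ◇q at x, so □◇q at x, so ◇q at z, so some w with Rzw has q; w=y, i.e. Rzy. By symmetry of the argument, Ryz.
Conversely, any frame satisfying \forall x \forall y \forall z (Rxy \wedge Rxz \to Ryz) validates the schema.
Frame condition: \forall x \forall y \forall z (Rxy \wedge Rxz \to Ryz).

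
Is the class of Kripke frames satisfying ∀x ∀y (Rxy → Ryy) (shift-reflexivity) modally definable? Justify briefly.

The condition is shift-reflexivity. A defining modal formula is □(□p → p).
Suppose □(□p→p) is valid. Take Rxy and set V(p)={w : Ryw}. Then at y, □p holds; since □(□p→p) at x, □p→p at y, so p at y, i.e. Ryy.

Yes — defined by □(□p → p)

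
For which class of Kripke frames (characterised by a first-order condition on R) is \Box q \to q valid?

Reflexivity

This is the T axiom.
It corresponds to reflexivity: \forall x Rxx.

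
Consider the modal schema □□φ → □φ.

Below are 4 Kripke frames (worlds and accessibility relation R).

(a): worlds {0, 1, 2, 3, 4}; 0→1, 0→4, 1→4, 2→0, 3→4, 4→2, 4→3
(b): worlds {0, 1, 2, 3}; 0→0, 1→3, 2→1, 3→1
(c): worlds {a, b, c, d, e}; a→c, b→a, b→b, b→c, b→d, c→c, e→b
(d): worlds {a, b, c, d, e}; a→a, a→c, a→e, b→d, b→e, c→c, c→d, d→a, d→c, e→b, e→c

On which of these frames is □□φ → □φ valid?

This is the axiom for density; its first-order frame correspondent is ∀x ∀y (Rxy → ∃z (Rxz ∧ Rzy)).
(a): fails — R34 but no z with R3z and Rz4.
(b): fails — R21 but no z with R2z and Rz1.
(c): condition met.
(d): fails — Reb but no z with Rez and Rzb.
Valid on: (c).

(c)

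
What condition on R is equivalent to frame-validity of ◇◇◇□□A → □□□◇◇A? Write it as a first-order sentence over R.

∀x ∀y ∀z ((xR³y ∧ xR³z) → ∃w (yR²w ∧ zR²w))

This is a Sahlqvist (Geach-type) schema ◇^3□^2A → □^3◇^2A.
First-order correspondent: ∀x ∀y ∀z ((xR³y ∧ xR³z) → ∃w (yR²w ∧ zR²w)).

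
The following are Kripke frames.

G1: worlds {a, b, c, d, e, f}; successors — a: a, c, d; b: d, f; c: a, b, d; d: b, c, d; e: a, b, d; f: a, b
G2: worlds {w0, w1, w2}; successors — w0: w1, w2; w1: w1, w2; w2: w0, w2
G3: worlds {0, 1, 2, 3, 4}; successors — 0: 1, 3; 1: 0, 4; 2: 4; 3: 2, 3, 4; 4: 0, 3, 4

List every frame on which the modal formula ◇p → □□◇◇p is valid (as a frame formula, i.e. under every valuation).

Frame correspondent (Sahlqvist): ∀x ∀y ∀z ((xRy ∧ xR²z) → ∃w (y = w ∧ zR²w)) — i.e. a generalized confluence (Geach) condition.
G1: fails — bRf, bR²a but no w with f=w and aR²w.
G2: satisfies the condition.
G3: fails — 0R1, 0R²0 but no w with 1=w and 0R²w.

G2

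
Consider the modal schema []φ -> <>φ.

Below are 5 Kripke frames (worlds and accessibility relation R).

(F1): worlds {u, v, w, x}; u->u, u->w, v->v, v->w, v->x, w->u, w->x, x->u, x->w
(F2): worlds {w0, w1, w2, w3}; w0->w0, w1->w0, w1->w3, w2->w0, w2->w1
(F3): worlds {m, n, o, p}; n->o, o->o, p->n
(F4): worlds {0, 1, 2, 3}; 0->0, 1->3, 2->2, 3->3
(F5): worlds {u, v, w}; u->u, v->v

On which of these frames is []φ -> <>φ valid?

(F1), (F4)

This is the axiom for seriality; its first-order frame correspondent is forall x exists y Rxy.
(F1): ✓.
(F2): fails — world w3 has no successor.
(F3): fails — world m has no successor.
(F4): ✓.
(F5): fails — world w has no successor.
Valid on: (F1), (F4).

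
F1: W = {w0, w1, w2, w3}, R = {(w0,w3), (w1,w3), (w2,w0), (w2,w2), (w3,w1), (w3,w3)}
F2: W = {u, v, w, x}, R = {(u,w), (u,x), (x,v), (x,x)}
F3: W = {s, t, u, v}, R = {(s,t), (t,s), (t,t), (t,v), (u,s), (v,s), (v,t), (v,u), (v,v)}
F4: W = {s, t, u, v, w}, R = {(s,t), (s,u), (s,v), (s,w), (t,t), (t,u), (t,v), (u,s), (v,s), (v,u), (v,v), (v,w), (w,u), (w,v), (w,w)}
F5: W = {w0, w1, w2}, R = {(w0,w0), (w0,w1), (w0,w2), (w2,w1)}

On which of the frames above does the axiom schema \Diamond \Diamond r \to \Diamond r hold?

Frame correspondent (Sahlqvist): \forall x \forall y \forall z (Rxy \wedge Ryz \to Rxz) — i.e. transitivity.
F1: fails — Rw1w3 and Rw3w1 but not Rw1w1.
F2: fails — Rux and Rxv but not Ruv.
F3: fails — Rtv and Rvu but not Rtu.
F4: fails — Rtv and Rvw but not Rtw.
F5: holds.
Valid on: F5.

F5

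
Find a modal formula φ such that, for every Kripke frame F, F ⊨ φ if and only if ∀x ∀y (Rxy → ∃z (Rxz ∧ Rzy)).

A defining formula is □□ψ → □ψ (the C4 axiom).

□□ψ → □ψ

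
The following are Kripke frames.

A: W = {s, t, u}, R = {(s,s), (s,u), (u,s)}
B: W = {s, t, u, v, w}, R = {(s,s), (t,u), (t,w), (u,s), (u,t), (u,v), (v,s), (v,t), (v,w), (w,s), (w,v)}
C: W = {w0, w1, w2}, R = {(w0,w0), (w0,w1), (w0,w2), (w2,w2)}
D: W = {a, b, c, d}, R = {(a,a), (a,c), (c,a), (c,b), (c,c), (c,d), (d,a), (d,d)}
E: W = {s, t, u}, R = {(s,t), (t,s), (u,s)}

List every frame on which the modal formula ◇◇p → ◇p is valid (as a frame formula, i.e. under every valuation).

C

This is the axiom for transitivity; its first-order frame correspondent is ∀x ∀y ∀z (Rxy ∧ Ryz → Rxz).
A: fails — Rus and Rsu but not Ruu.
B: fails — Ruv and Rvw but not Ruw.
C: condition met.
D: fails — Rac and Rcd but not Rad.
E: fails — Rus and Rst but not Rut.
Valid on: C.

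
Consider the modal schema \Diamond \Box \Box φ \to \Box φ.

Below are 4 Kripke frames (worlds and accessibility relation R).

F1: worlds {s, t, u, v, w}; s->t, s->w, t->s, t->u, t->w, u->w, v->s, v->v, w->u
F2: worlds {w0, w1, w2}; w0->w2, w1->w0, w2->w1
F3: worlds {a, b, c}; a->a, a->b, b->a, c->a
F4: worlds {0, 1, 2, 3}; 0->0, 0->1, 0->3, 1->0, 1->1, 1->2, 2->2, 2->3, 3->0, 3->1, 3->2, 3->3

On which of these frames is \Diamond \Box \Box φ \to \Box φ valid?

Frame correspondent (Sahlqvist): \forall x \forall y \forall z ((xRy \wedge xRz) \to \exists w (y R^2 w \wedge z = w)) — i.e. a generalized confluence (Geach) condition.
F1: fails — sRw, sRt but no w* with wR²w* and t=w*.
F2: fails — w0Rw2, w0Rw2 but no w with w2R²w and w2=w.
F3: ✓.
F4: ✓.
Valid on: F3, F4.

F3, F4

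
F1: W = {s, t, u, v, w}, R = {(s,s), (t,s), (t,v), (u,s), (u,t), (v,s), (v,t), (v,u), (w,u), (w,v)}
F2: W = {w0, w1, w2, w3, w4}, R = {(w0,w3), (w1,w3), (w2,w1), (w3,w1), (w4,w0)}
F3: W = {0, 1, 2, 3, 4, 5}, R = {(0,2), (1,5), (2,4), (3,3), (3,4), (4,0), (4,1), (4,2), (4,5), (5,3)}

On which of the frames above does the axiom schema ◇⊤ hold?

Frame correspondent (Sahlqvist): ∀x ∃y Rxy — i.e. seriality.
F1: condition met.
F2: condition met.
F3: condition met.
Valid on: F1, F2, F3.

F1, F2, F3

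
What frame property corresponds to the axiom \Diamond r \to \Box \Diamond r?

the Euclidean property: \forall x \forall y \forall z (Rxy \wedge Rxz \to Ryz)

Suppose ◇r→□◇r is valid. Take Rxy, Rxz and set V(r)={y}. Then ◇r at x, so □◇r at x, so ◇r at z, so some w with Rzw has r; w=y, i.e. Rzy. By symmetry of the argument, Ryz.
Conversely, any frame satisfying \forall x \forall y \forall z (Rxy \wedge Rxz \to Ryz) validates the schema.
Frame condition: \forall x \forall y \forall z (Rxy \wedge Rxz \to Ryz).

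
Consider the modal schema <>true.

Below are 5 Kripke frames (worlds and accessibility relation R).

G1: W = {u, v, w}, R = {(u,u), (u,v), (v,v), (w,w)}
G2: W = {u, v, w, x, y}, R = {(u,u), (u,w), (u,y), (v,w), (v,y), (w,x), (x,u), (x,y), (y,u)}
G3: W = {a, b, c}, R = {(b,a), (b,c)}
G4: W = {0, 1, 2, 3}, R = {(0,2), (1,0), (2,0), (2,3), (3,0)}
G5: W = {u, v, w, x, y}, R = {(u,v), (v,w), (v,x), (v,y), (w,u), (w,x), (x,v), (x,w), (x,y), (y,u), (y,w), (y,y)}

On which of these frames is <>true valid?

G1, G2, G4, G5

The schema corresponds to seriality: forall x exists y Rxy.
G1: condition met.
G2: condition met.
G3: fails — world a has no successor.
G4: condition met.
G5: condition met.
Valid on: G1, G2, G4, G5.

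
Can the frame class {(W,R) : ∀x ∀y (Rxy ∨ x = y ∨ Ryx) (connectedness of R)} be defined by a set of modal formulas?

No — not modally definable

Any modally definable frame class is closed under disjoint unions.
Take 3 disjoint single-world reflexive frames: each is trivially connected, but their disjoint union has 3 worlds with no edge between distinct components, so it is not connected.
So the class is not modally definable.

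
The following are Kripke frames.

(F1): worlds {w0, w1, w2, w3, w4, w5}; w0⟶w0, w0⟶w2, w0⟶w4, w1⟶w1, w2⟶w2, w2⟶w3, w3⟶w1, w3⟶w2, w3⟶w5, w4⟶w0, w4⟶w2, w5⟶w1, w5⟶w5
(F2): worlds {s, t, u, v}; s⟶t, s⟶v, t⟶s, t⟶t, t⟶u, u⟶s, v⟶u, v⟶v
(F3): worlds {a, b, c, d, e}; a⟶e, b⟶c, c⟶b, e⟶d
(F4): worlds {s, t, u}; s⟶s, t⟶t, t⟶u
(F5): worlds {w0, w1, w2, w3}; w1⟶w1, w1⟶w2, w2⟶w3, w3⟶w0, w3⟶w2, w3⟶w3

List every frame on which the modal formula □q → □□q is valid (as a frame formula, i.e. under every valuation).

The schema corresponds to transitivity: ∀x ∀y ∀z (Rxy ∧ Ryz → Rxz).
(F1): fails — Rw3w2 and Rw2w3 but not Rw3w3.
(F2): fails — Rus and Rsv but not Ruv.
(F3): fails — Rae and Red but not Rad.
(F4): holds.
(F5): fails — Rw1w2 and Rw2w3 but not Rw1w3.
Valid on: (F4).

(F4)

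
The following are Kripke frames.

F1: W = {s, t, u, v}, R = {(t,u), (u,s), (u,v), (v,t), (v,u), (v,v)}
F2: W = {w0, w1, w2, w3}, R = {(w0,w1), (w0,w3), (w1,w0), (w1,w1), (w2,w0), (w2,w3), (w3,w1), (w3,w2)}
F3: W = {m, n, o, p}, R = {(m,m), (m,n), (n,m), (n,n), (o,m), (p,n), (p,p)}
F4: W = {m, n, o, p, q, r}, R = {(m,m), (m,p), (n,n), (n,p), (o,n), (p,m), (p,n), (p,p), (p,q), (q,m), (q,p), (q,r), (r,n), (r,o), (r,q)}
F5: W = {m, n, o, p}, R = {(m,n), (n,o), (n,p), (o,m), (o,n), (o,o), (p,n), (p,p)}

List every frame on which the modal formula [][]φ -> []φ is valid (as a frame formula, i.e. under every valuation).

F3

The schema corresponds to density: forall x forall y (Rxy -> exists z (Rxz & Rzy)).
F1: fails — Rus but no z with Ruz and Rzs.
F2: fails — Rw3w2 but no z with Rw3z and Rzw2.
F3: satisfies the condition.
F4: fails — Rrq but no z with Rrz and Rzq.
F5: fails — Rmn but no z with Rmz and Rzn.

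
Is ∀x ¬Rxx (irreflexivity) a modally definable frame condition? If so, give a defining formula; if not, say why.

Any modally definable frame class is closed under surjective bounded morphisms.
The 2-cycle (worlds w0,w1 with w0→w1→w0) is irreflexive, and the map sending every world to a single reflexive point • is a surjective bounded morphism (forth: every edge maps to (•,•); back: every world has a successor). So any modal formula valid on the 2-cycle is also valid on the reflexive point, which is not irreflexive.
So no modal formula (or set of formulas) defines exactly the irreflexive frames.

No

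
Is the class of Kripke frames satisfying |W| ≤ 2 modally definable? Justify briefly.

No

If a class were modally definable it would be closed under disjoint unions (Goldblatt–Thomason).
Any modal formula valid on each of 3 disjoint one-world frames is valid on their disjoint union (validity is preserved under disjoint unions). Each one-world frame has |W|=1≤2, but the union has |W|=3.
So the class is not modally definable.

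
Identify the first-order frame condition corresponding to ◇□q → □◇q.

Suppose ◇□q→□◇q is valid. Take Rxy, Rxz and set V(q)={w : Ryw}. Then □q at y so ◇□q at x, so □◇q at x, so ◇q at z, giving w with Rzw and Ryw.
The converse is a direct semantic check.
So the correspondent is convergence.

convergence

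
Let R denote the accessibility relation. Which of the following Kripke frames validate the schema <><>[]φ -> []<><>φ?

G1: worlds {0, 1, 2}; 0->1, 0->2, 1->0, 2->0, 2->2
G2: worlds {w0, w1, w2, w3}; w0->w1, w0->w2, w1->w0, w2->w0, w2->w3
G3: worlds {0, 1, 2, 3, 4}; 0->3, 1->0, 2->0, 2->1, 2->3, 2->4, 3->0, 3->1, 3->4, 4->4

The schema corresponds to a generalized confluence (Geach) condition: forall x forall y forall z ((x R^2 y & xRz) -> exists w (yRw & z R^2 w)).
G1: condition met.
G2: fails — w0R²w3, w0Rw1 but no w with w3Rw and w1R²w.
G3: fails — 2R²0, 2R0 but no w with 0Rw and 0R²w.

G1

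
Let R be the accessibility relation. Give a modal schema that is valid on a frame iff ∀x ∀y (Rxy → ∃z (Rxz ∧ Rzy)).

□□q → □q

This is density; the standard corresponding axiom is C4: □□q → □q.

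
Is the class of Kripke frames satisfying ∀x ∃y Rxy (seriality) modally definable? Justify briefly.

Yes, by □q → ◇q

This is a Sahlqvist condition; the D axiom □q → ◇q defines it.
Suppose □q→◇q is valid. At any x set V(q)=W. Then □q at x, so ◇q at x, so x has a successor.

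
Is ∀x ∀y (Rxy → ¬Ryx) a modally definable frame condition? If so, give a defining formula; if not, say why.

Not modally definable

Modal frame validity is preserved under surjective bounded morphisms.
The 4-cycle (worlds s,t,u,v with s→t→u→v→s) is asymmetric. Mapping every world to a single reflexive point • is a surjective bounded morphism, and the reflexive point is not asymmetric (R•• but asymmetry requires ¬R••).
So the class is not modally definable.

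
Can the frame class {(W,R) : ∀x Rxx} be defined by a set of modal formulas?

This is a Sahlqvist condition; the T axiom □r → r defines it.
Suppose □r→r is valid. At any x set V(r)={w : Rxw}. Then □r holds at x, so r holds at x, i.e. Rxx.

Definable; □r → r defines it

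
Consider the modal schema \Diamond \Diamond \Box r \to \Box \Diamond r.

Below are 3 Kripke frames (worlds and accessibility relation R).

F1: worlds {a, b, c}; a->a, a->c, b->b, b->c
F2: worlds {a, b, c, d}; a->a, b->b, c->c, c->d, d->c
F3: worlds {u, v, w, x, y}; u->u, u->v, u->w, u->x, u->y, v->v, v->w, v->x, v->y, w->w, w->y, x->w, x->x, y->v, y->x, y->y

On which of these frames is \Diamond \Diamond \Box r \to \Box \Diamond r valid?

F2, F3

Frame correspondent (Sahlqvist): \forall x \forall y \forall z ((x R^2 y \wedge xRz) \to \exists w (yRw \wedge zRw)) — i.e. a generalized confluence (Geach) condition.
F1: fails — aR²a, aRc but no w with aRw and cRw.
F2: ✓.
F3: ✓.
Valid on: F2, F3.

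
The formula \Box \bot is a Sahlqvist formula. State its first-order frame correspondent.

This is the Ver axiom.
It corresponds to emptiness of R: \forall x \forall y \neg Rxy.

emptiness of R: \forall x \forall y \neg Rxy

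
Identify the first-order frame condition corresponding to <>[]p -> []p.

Equivalently (dual form): ◇p → □◇p.
Suppose ◇p→□◇p is valid. Take Rxy, Rxz and set V(p)={y}. Then ◇p at x, so □◇p at x, so ◇p at z, so some w with Rzw has p; w=y, i.e. Rzy. By symmetry of the argument, Ryz.

the Euclidean property: forall x forall y forall z (Rxy & Rxz -> Ryz)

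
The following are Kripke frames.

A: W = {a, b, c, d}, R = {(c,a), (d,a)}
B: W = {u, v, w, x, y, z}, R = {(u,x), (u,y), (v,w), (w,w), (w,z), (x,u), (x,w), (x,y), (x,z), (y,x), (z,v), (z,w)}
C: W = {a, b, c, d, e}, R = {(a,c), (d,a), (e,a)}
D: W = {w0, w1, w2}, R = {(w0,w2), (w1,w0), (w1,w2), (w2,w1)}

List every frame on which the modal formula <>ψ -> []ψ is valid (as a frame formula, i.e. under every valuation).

Frame correspondent (Sahlqvist): forall x forall y forall z (Rxy & Rxz -> y = z) — i.e. partial functionality.
A: condition met.
B: fails — u sees both x and y.
C: condition met.
D: fails — w1 sees both w0 and w2.
Valid on: A, C.

A, C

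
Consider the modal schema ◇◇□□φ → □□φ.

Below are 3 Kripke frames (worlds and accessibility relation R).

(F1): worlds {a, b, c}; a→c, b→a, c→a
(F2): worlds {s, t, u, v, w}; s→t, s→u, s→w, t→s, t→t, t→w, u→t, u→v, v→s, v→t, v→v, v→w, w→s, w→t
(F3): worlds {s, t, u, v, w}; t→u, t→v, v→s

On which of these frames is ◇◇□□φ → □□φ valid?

(F1)

The schema corresponds to a generalized confluence (Geach) condition: ∀x ∀y ∀z ((xR²y ∧ xR²z) → ∃w (yR²w ∧ z = w)).
(F1): ✓.
(F2): fails — sR²t, sR²v but no w* with tR²w* and v=w*.
(F3): fails — tR²s, tR²s but no w* with sR²w* and s=w*.
Valid on: (F1).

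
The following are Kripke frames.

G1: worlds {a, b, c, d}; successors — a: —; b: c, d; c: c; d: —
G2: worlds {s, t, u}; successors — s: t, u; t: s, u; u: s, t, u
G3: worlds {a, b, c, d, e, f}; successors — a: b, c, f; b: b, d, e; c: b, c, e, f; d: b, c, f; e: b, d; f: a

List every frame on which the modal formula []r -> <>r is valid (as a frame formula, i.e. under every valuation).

This is the axiom for seriality; its first-order frame correspondent is forall x exists y Rxy.
G1: fails — world a has no successor.
G2: ✓.
G3: ✓.
Valid on: G2, G3.

G2, G3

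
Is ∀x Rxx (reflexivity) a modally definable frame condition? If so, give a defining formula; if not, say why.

Yes — defined by □p → p

This is a Sahlqvist condition; the T axiom □p → p defines it.
Suppose □p→p is valid. At any x set V(p)={w : Rxw}. Then □p holds at x, so p holds at x, i.e. Rxx.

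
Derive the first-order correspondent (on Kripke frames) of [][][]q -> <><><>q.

This is a Sahlqvist (Geach-type) schema ◇^0□^3q → □^0◇^3q.
First-order correspondent: forall x exists w (x R^3 w & x R^3 w).

forall x exists w (x R^3 w & x R^3 w)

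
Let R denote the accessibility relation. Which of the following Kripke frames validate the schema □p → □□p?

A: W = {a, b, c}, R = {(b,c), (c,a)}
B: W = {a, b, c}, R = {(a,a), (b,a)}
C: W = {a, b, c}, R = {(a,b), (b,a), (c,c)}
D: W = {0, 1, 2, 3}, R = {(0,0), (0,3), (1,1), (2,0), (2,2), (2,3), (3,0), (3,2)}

B

Frame correspondent (Sahlqvist): ∀x ∀y ∀z (Rxy ∧ Ryz → Rxz) — i.e. transitivity.
A: fails — Rbc and Rca but not Rba.
B: satisfies the condition.
C: fails — Rab and Rba but not Raa.
D: fails — R32 and R23 but not R33.
Valid on: B.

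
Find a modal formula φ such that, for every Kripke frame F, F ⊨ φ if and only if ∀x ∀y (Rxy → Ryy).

The condition is shift-reflexivity. The T□ schema □(□p → p) defines it.

□(□p → p)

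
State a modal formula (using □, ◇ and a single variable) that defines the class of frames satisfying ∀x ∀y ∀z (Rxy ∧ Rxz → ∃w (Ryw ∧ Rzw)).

The condition is convergence. The .2 schema ◇□q → □◇q defines it.
Suppose ◇□q→□◇q is valid. Take Rxy, Rxz and set V(q)={w : Ryw}. Then □q at y so ◇□q at x, so □◇q at x, so ◇q at z, giving w with Rzw and Ryw.

◇□q → □◇q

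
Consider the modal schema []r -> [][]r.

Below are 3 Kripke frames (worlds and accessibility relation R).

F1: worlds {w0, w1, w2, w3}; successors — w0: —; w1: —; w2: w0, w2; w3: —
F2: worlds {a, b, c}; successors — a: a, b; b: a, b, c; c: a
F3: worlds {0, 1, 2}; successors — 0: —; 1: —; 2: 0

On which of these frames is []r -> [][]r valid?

F1, F3

Frame correspondent (Sahlqvist): forall x forall y forall z (Rxy & Ryz -> Rxz) — i.e. transitivity.
F1: satisfies the condition.
F2: fails — Rab and Rbc but not Rac.
F3: satisfies the condition.
Valid on: F1, F3.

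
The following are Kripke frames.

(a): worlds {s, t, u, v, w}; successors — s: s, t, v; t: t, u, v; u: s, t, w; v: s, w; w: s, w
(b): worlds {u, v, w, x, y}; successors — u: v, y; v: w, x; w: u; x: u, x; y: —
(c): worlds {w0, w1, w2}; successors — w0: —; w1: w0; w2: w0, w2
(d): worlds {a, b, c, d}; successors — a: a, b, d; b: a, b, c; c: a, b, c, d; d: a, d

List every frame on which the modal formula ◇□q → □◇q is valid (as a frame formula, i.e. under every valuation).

The schema corresponds to convergence: ∀x ∀y ∀z (Rxy ∧ Rxz → ∃w (Ryw ∧ Rzw)).
(a): fails — Rsv and Rst but v and t have no common successor.
(b): fails — Ruv and Ruy but v and y have no common successor.
(c): fails — Rw1w0 and Rw1w0 but w0 and w0 have no common successor.
(d): satisfies the condition.
Valid on: (d).

(d)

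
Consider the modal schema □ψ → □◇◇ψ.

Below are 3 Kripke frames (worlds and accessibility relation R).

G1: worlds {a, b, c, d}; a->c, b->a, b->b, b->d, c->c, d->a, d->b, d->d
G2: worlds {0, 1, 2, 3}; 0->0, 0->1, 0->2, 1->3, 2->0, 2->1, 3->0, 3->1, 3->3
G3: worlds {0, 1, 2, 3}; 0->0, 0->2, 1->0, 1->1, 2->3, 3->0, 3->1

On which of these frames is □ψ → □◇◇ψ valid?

G2

This is the axiom for a generalized confluence (Geach) condition; its first-order frame correspondent is ∀x ∀z (xRz → ∃w (xRw ∧ zR²w)).
G1: fails — bRa but no w with bRw and aR²w.
G2: holds.
G3: fails — 2R3 but no w with 2Rw and 3R²w.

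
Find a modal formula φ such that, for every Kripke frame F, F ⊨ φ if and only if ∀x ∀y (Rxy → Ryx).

ψ → □◇ψ

This is symmetry; the standard corresponding axiom is B: ψ → □◇ψ.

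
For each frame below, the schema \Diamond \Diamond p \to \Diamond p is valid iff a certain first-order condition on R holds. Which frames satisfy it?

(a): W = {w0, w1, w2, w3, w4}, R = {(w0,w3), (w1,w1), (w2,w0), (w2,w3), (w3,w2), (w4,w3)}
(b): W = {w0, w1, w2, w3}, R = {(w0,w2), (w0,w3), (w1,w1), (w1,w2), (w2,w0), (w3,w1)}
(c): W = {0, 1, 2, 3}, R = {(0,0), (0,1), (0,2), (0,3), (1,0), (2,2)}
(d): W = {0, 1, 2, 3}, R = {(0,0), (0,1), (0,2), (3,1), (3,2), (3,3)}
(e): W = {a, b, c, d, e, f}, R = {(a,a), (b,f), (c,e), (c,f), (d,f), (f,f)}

The schema corresponds to transitivity: \forall x \forall y \forall z (Rxy \wedge Ryz \to Rxz).
(a): fails — Rw3w2 and Rw2w0 but not Rw3w0.
(b): fails — Rw1w2 and Rw2w0 but not Rw1w0.
(c): fails — R10 and R02 but not R12.
(d): ✓.
(e): ✓.

(d), (e)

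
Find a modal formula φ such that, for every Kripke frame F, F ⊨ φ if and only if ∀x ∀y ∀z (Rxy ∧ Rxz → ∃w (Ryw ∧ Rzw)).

◇□q → □◇q

A defining formula is ◇□q → □◇q (the .2 axiom).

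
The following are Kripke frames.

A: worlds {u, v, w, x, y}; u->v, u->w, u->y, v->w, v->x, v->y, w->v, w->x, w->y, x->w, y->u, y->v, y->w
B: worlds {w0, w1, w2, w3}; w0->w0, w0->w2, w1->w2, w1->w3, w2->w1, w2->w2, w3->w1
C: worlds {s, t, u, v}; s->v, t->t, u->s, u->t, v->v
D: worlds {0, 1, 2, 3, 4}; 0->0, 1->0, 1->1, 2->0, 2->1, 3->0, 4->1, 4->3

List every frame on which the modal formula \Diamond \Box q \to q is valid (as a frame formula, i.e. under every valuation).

none

Frame correspondent (Sahlqvist): \forall x \forall y (Rxy \to Ryx) — i.e. symmetry.
A: fails — Ruv but not Rvu.
B: fails — Rw0w2 but not Rw2w0.
C: fails — Rut but not Rtu.
D: fails — R10 but not R01.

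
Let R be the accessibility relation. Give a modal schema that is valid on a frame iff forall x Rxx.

The condition is reflexivity. The T schema □r → r defines it.
Suppose □r→r is valid. At any x set V(r)={w : Rxw}. Then □r holds at x, so r holds at x, i.e. Rxx.

□r → r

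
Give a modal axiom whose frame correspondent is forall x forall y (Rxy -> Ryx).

A defining formula is p → □◇p (the B axiom).
Suppose p→□◇p is valid. Take Rxy and set V(p)={x}. Then p at x, so □◇p at x, so ◇p at y, so some z with Ryz has p; z=x, i.e. Ryx.

p → □◇p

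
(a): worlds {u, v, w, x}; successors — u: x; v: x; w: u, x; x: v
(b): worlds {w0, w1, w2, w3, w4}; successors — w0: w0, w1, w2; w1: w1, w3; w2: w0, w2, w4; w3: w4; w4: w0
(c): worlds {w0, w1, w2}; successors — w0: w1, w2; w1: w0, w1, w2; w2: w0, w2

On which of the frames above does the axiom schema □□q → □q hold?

(c)

Frame correspondent (Sahlqvist): ∀x ∀y (Rxy → ∃z (Rxz ∧ Rzy)) — i.e. density.
(a): fails — Rwu but no z with Rwz and Rzu.
(b): fails — Rw3w4 but no z with Rw3z and Rzw4.
(c): ✓.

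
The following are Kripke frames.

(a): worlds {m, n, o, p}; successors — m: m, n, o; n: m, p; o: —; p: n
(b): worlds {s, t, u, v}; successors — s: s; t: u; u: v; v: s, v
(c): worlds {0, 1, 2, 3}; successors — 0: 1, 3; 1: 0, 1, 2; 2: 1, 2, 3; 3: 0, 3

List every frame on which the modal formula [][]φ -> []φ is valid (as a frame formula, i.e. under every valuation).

(c)

This is the axiom for density; its first-order frame correspondent is forall x forall y (Rxy -> exists z (Rxz & Rzy)).
(a): fails — Rpn but no z with Rpz and Rzn.
(b): fails — Rtu but no z with Rtz and Rzu.
(c): ✓.
Valid on: (c).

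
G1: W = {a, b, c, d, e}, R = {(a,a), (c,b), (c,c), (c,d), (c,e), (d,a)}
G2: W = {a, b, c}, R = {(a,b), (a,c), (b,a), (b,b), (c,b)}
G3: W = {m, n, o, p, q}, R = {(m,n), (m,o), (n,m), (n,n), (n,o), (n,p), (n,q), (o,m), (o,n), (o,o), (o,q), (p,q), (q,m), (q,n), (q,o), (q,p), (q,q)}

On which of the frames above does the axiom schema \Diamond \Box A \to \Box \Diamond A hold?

G2

This is the axiom for convergence; its first-order frame correspondent is \forall x \forall y \forall z (Rxy \wedge Rxz \to \exists w (Ryw \wedge Rzw)).
G1: fails — Rcc and Rcd but c and d have no common successor.
G2: condition met.
G3: fails — Rnm and Rnp but m and p have no common successor.
Valid on: G2.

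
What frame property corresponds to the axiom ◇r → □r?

Suppose ◇r→□r is valid. Take Rxy, Rxz and set V(r)={y}. Then ◇r at x, so □r at x, so r at z, i.e. z=y.

partial functionality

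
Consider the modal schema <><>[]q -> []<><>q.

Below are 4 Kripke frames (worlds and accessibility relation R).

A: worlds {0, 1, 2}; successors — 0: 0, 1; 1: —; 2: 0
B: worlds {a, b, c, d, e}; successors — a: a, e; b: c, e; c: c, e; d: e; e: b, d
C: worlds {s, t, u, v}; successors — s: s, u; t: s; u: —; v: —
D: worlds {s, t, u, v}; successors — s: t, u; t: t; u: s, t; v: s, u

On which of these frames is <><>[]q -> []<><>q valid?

The schema corresponds to a generalized confluence (Geach) condition: forall x forall y forall z ((x R^2 y & xRz) -> exists w (yRw & z R^2 w)).
A: fails — 0R²0, 0R1 but no w with 0Rw and 1R²w.
B: fails — aR²e, aRe but no w with eRw and eR²w.
C: fails — sR²s, sRu but no w with sRw and uR²w.
D: satisfies the condition.
Valid on: D.

D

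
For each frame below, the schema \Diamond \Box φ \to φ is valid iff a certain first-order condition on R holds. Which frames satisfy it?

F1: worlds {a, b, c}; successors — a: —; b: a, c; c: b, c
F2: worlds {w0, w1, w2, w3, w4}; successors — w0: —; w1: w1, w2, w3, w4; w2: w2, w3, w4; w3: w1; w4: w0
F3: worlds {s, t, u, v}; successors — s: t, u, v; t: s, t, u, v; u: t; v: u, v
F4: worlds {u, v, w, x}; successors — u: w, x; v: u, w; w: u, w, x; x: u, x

This is the axiom for symmetry; its first-order frame correspondent is \forall x \forall y (Rxy \to Ryx).
F1: fails — Rba but not Rab.
F2: fails — Rw1w2 but not Rw2w1.
F3: fails — Rtv but not Rvt.
F4: fails — Rwx but not Rxw.
Valid on no frame.

none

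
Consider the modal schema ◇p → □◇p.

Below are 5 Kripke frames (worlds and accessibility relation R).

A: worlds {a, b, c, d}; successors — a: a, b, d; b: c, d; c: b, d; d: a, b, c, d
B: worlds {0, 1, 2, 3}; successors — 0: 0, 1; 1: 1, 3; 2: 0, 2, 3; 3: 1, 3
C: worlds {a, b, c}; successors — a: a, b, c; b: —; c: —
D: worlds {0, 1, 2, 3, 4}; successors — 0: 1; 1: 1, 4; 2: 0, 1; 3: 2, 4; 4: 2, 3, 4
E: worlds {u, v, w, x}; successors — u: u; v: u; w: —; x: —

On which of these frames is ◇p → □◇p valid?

The schema corresponds to the Euclidean property: ∀x ∀y ∀z (Rxy ∧ Rxz → Ryz).
A: fails — Rab and Rab but not Rbb.
B: fails — R01 and R00 but not R10.
C: fails — Rac and Raa but not Rca.
D: fails — R14 and R11 but not R41.
E: satisfies the condition.

E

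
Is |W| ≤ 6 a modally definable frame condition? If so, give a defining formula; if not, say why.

Any modally definable frame class is closed under disjoint unions.
Any modal formula valid on each of 7 disjoint one-world frames is valid on their disjoint union (validity is preserved under disjoint unions). Each one-world frame has |W|=1≤6, but the union has |W|=7.
Hence having at most 6 worlds is not modally definable.

No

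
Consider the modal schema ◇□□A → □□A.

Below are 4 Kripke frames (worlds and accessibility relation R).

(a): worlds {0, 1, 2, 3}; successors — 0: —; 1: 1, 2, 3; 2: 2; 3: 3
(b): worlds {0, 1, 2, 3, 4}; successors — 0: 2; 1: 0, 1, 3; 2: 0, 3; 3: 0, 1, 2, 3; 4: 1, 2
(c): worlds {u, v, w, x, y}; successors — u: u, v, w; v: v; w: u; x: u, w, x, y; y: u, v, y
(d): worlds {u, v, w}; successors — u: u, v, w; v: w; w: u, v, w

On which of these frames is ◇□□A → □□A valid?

(d)

This is the axiom for a generalized confluence (Geach) condition; its first-order frame correspondent is ∀x ∀y ∀z ((xRy ∧ xR²z) → ∃w (yR²w ∧ z = w)).
(a): fails — 1R2, 1R²1 but no w with 2R²w and 1=w.
(b): fails — 1R0, 1R²1 but no w with 0R²w and 1=w.
(c): fails — uRv, uR²u but no t with vR²t and u=t.
(d): ✓.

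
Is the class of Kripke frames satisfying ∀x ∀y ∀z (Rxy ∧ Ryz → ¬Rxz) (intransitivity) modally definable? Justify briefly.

Modal frame validity is preserved under surjective bounded morphisms.
The 7-cycle (worlds a,b,c,d,e,f,g with a→b→c→d→e→f→g→a) is intransitive. Mapping every world to a single reflexive point • is a surjective bounded morphism; the reflexive point is not intransitive (R••∧R•• but R••).
Hence intransitivity is not modally definable.

Not modally definable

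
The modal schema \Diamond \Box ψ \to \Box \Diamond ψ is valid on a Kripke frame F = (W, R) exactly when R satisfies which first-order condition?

convergence: \forall x \forall y \forall z (Rxy \wedge Rxz \to \exists w (Ryw \wedge Rzw))

Suppose ◇□ψ→□◇ψ is valid. Take Rxy, Rxz and set V(ψ)={w : Ryw}. Then □ψ at y so ◇□ψ at x, so □◇ψ at x, so ◇ψ at z, giving w with Rzw and Ryw.
Conversely, any frame satisfying \forall x \forall y \forall z (Rxy \wedge Rxz \to \exists w (Ryw \wedge Rzw)) validates the schema.
So the correspondent is convergence.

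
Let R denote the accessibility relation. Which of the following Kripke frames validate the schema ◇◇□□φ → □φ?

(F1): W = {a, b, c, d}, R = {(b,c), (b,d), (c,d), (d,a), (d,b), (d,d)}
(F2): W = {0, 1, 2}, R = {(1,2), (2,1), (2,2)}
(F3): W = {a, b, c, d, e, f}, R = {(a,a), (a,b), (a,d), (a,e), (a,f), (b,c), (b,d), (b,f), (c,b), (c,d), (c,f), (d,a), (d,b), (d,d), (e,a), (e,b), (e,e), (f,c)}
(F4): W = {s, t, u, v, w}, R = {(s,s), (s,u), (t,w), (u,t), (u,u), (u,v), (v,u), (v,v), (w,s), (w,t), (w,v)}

(F2)

Frame correspondent (Sahlqvist): ∀x ∀y ∀z ((xR²y ∧ xRz) → ∃w (yR²w ∧ z = w)) — i.e. a generalized confluence (Geach) condition.
(F1): fails — bR²a, bRc but no w with aR²w and c=w.
(F2): ✓.
(F3): fails — aR²b, aRe but no w with bR²w and e=w.
(F4): fails — sR²t, sRu but no w* with tR²w* and u=w*.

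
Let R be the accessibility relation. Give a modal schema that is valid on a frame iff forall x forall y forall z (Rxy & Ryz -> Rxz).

The condition is transitivity. The 4 schema □q → □□q defines it.

□q → □□q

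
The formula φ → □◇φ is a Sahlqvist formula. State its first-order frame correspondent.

symmetry: ∀x ∀y (Rxy → Ryx)

Suppose φ→□◇φ is valid. Take Rxy and set V(φ)={x}. Then φ at x, so □◇φ at x, so ◇φ at y, so some z with Ryz has φ; z=x, i.e. Ryx.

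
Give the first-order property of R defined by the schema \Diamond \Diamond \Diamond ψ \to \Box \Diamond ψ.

This is a Sahlqvist (Geach-type) schema ◇^3□^0ψ → □^1◇^1ψ.
Minimal-valuation argument: fix x; take any y with xR^3y and any z with xR^1z. Set V(ψ) to the set of worlds R-reachable from y in exactly 0 steps. Then □^0ψ holds at y, so the antecedent holds at x; validity forces ◇^1ψ at z, giving a w with zR^1w and yR^0w.
First-order correspondent: \forall x \forall y \forall z ((x R^3 y \wedge xRz) \to \exists w (y = w \wedge zRw)).

\forall x \forall y \forall z ((x R^3 y \wedge xRz) \to \exists w (y = w \wedge zRw))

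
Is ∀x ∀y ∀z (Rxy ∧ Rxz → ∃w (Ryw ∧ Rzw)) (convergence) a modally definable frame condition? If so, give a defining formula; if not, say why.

Yes — defined by ◇□q → □◇q

This is a Sahlqvist condition; the .2 axiom ◇□q → □◇q defines it.
Suppose ◇□q→□◇q is valid. Take Rxy, Rxz and set V(q)={w : Ryw}. Then □q at y so ◇□q at x, so □◇q at x, so ◇q at z, giving w with Rzw and Ryw.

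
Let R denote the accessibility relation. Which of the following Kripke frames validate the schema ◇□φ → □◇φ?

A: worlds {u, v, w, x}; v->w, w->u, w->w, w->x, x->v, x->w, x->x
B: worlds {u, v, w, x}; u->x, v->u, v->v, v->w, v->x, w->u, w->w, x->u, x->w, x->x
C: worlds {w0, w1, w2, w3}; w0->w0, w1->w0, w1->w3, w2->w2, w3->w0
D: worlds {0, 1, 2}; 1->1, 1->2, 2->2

Frame correspondent (Sahlqvist): ∀x ∀y ∀z (Rxy ∧ Rxz → ∃w (Ryw ∧ Rzw)) — i.e. convergence.
A: fails — Rww and Rwu but w and u have no common successor.
B: fails — Rvw and Rvu but w and u have no common successor.
C: condition met.
D: condition met.

C, D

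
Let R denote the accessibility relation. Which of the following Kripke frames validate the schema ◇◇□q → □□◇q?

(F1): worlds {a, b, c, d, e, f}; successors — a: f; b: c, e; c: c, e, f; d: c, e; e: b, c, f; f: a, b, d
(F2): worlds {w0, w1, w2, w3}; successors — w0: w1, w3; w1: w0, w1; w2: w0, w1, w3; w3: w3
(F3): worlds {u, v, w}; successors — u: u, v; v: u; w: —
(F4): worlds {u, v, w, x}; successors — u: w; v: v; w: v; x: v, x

(F3), (F4)

This is the axiom for a generalized confluence (Geach) condition; its first-order frame correspondent is ∀x ∀y ∀z ((xR²y ∧ xR²z) → ∃w (yRw ∧ zRw)).
(F1): fails — aR²a, aR²b but no w with aRw and bRw.
(F2): fails — w0R²w1, w0R²w3 but no w with w1Rw and w3Rw.
(F3): ✓.
(F4): ✓.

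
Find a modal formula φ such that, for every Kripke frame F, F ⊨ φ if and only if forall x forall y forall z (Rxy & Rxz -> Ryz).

◇ψ → □◇ψ

The condition is the Euclidean property. The 5 schema ◇ψ → □◇ψ defines it.
Suppose ◇ψ→□◇ψ is valid. Take Rxy, Rxz and set V(ψ)={y}. Then ◇ψ at x, so □◇ψ at x, so ◇ψ at z, so some w with Rzw has ψ; w=y, i.e. Rzy. By symmetry of the argument, Ryz.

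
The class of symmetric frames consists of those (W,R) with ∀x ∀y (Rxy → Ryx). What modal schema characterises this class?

This is symmetry; the standard corresponding axiom is B: r → □◇r.
Suppose r→□◇r is valid. Take Rxy and set V(r)={x}. Then r at x, so □◇r at x, so ◇r at y, so some z with Ryz has r; z=x, i.e. Ryx.

r → □◇r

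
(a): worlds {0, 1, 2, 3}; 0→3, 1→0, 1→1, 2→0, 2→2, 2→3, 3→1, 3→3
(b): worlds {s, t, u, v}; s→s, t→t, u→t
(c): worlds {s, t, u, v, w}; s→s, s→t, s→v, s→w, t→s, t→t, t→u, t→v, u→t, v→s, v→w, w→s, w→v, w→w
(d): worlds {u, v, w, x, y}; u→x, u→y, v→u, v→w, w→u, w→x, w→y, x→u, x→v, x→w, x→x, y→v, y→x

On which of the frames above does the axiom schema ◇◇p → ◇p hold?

(b)

The schema corresponds to transitivity: ∀x ∀y ∀z (Rxy ∧ Ryz → Rxz).
(a): fails — R10 and R03 but not R13.
(b): holds.
(c): fails — Rtv and Rvw but not Rtw.
(d): fails — Rxw and Rwy but not Rxy.
Valid on: (b).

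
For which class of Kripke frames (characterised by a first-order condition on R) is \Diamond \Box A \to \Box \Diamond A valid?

This schema is the .2 axiom.
Its frame correspondent is convergence — \forall x \forall y \forall z (Rxy \wedge Rxz \to \exists w (Ryw \wedge Rzw)).

convergence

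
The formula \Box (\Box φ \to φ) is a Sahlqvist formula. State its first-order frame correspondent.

shift-reflexivity: \forall x \forall y (Rxy \to Ryy)

Suppose □(□φ→φ) is valid. Take Rxy and set V(φ)={w : Ryw}. Then at y, □φ holds; since □(□φ→φ) at x, □φ→φ at y, so φ at y, i.e. Ryy.
Conversely, any frame satisfying \forall x \forall y (Rxy \to Ryy) validates the schema.
So the correspondent is shift-reflexivity.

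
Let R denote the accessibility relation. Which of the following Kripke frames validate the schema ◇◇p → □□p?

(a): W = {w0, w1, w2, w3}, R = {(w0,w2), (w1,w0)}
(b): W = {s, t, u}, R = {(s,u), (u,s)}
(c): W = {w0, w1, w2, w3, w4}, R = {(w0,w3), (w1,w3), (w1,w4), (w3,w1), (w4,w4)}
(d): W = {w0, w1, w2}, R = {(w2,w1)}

The schema corresponds to a generalized confluence (Geach) condition: ∀x ∀y ∀z ((xR²y ∧ xR²z) → ∃w (y = w ∧ z = w)).
(a): ✓.
(b): ✓.
(c): fails — w1R²w1, w1R²w4 but w1 ≠ w4.
(d): ✓.
Valid on: (a), (b), (d).

(a), (b), (d)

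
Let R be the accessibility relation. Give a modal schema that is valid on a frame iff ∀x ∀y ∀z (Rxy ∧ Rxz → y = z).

◇r → □r

The condition is partial functionality. The CD schema ◇r → □r defines it.
Suppose ◇r→□r is valid. Take Rxy, Rxz and set V(r)={y}. Then ◇r at x, so □r at x, so r at z, i.e. z=y.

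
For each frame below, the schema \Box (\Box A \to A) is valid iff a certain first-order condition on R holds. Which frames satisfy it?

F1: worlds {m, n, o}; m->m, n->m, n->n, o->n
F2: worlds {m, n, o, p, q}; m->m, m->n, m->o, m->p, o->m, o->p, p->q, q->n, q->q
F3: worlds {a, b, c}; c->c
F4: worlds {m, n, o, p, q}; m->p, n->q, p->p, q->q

F1, F3, F4

Frame correspondent (Sahlqvist): \forall x \forall y (Rxy \to Ryy) — i.e. shift-reflexivity.
F1: ✓.
F2: fails — Rop but not Rpp.
F3: ✓.
F4: ✓.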